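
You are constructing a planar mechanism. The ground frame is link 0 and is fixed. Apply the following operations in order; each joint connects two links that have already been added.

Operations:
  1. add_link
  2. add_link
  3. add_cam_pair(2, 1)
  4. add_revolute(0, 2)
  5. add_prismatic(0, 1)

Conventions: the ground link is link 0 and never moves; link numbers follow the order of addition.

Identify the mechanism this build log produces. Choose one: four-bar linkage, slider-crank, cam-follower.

links: 3 (incl. ground); joints: 1 revolute, 1 prismatic, 1 higher (cam) pair, forming one closed loop
3 links, revolute + prismatic + higher pair in one loop → cam-follower

cam-follower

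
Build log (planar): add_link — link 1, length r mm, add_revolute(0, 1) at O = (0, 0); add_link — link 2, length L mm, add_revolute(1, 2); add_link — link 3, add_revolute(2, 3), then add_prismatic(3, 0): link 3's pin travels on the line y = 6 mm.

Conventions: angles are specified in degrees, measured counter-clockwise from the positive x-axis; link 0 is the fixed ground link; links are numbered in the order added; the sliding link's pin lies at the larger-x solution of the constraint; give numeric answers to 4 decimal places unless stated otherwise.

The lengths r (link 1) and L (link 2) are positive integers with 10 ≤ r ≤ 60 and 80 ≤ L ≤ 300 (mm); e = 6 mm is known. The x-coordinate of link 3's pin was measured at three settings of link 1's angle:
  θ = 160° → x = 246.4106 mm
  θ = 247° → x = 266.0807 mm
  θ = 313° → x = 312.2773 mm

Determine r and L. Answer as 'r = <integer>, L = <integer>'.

constraint per measurement: (x − r cos θ)² + (r sin θ − e)² = L²
subtracting the θ₁ and θ₂ equations cancels the r² and L² terms:
r = (x₁² − x₂²) / (2[(x₁cos θ₁ + e sin θ₁) − (x₂cos θ₂ + e sin θ₂)]) = 42.0000 → r = 42
L² = (x₁ − r cos θ₁)² + (r sin θ₁ − e)² = 81796.0243 → L = 286.0000 → L = 286
check at θ₃=313°: x = 312.2773 (printed 312.2773) ✓

r = 42, L = 286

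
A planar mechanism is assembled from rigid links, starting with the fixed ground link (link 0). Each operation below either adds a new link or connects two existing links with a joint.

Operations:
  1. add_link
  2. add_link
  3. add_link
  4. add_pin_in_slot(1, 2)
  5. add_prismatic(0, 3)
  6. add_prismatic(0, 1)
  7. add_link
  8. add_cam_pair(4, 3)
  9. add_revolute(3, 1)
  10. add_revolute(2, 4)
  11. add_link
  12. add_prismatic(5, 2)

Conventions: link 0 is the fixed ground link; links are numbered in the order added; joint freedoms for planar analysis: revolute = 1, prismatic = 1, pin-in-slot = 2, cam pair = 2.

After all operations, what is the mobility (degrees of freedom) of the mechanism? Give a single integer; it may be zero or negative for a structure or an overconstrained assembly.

L=1 J1=0 J2=0
add link → L=2 J1=0 J2=0
add link → L=3 J1=0 J2=0
add link → L=4 J1=0 J2=0
PS@1,2 dof=2 J2 → L=4 J1=0 J2=1
P@0,3 dof=1 J1 → L=4 J1=1 J2=1
P@0,1 dof=1 J1 → L=4 J1=2 J2=1
add link → L=5 J1=2 J2=1
C@4,3 dof=2 J2 → L=5 J1=2 J2=2
R@3,1 dof=1 J1 → L=5 J1=3 J2=2
R@2,4 dof=1 J1 → L=5 J1=4 J2=2
add link → L=6 J1=4 J2=2
P@5,2 dof=1 J1 → L=6 J1=5 J2=2
M=3(L−1)−2J1−J2=3·5−2·5−2=3

M = 3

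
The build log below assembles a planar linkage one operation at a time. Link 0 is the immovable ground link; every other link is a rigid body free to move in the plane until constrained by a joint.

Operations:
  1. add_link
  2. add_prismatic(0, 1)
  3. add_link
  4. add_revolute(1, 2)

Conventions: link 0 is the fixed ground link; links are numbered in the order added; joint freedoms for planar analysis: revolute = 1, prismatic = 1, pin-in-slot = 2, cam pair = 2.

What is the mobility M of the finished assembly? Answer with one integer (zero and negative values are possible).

L=1 J1=0 J2=0
add link → L=2 J1=0 J2=0
P@0,1 dof=1 J1 → L=2 J1=1 J2=0
add link → L=3 J1=1 J2=0
R@1,2 dof=1 J1 → L=3 J1=2 J2=0
M=3(L−1)−2J1−J2=3·2−2·2−0=2

M = 2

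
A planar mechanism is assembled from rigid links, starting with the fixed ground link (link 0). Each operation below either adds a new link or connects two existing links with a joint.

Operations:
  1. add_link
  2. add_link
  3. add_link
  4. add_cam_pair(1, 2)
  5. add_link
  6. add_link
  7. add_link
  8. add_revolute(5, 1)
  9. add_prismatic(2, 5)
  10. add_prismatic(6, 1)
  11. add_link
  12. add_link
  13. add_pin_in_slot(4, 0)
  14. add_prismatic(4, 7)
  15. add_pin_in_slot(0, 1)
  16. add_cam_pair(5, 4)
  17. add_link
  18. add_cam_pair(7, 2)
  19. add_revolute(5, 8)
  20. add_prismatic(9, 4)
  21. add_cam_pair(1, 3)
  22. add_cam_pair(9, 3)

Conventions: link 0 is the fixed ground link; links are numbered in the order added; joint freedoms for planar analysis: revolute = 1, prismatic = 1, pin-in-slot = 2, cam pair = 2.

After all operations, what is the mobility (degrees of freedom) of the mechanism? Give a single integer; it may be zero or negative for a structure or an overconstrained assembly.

link 0 = ground. State L|J1|J2 = 1|0|0
+link1  2|0|0
+link2  3|0|0
+link3  4|0|0
C(1,2) f=2→J2  4|0|1
+link4  5|0|1
+link5  6|0|1
+link6  7|0|1
R(5,1) f=1→J1  7|1|1
P(2,5) f=1→J1  7|2|1
P(6,1) f=1→J1  7|3|1
+link7  8|3|1
+link8  9|3|1
PS(4,0) f=2→J2  9|3|2
P(4,7) f=1→J1  9|4|2
PS(0,1) f=2→J2  9|4|3
C(5,4) f=2→J2  9|4|4
+link9  10|4|4
C(7,2) f=2→J2  10|4|5
R(5,8) f=1→J1  10|5|5
P(9,4) f=1→J1  10|6|5
C(1,3) f=2→J2  10|6|6
C(9,3) f=2→J2  10|6|7
M = 3(10−1)−2·6−7 = 27−12−7 = 8

M = 8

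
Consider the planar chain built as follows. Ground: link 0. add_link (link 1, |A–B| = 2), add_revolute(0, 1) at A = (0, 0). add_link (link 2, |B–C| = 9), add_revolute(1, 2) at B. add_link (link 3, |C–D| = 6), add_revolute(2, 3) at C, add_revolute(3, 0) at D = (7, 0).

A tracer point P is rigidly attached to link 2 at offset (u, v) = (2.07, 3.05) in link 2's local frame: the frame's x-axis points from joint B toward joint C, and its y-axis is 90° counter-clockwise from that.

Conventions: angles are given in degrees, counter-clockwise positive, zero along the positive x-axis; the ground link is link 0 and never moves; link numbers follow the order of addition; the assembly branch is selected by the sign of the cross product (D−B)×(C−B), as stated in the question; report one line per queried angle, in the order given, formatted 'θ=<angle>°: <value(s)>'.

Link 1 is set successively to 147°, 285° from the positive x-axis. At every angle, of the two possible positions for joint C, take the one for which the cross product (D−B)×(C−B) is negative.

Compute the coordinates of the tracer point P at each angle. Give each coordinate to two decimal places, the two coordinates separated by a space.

A=(0,0), D=(7.00,0)
θ=147°: B = A + 2.00·(cos147°, sin147°) = (-1.6773, 1.0893)
θ=147°: |BD| = 8.7454
θ=147°: circle(B,9.00) ∩ circle(D,6.00): a=6.9455, h=5.7236
θ=147°:   candidates: C₊=(5.9270,5.9033) cross=50.056; C₋=(4.5012,-5.4549) cross=-50.056
θ=147°:   branch - wants cross < 0 → take C=(4.5012,-5.4549) (cross=-50.056)
θ=147°: ex = (C−B)/|BC| = (0.6865,-0.7271); ey = (0.7271,0.6865)
θ=147°: P = B + 2.07·ex + 3.05·ey = (1.9615,1.6779)
θ=285°: B = A + 2.00·(cos285°, sin285°) = (0.5176, -1.9319)
θ=285°: |BD| = 6.7641
θ=285°: circle(B,9.00) ∩ circle(D,6.00): a=6.7084, h=5.9997
θ=285°:   candidates: C₊=(5.2331,5.7339) cross=40.583; C₋=(8.6602,-5.7657) cross=-40.583
θ=285°:   branch - wants cross < 0 → take C=(8.6602,-5.7657) (cross=-40.583)
θ=285°: ex = (C−B)/|BC| = (0.9047,-0.4260); ey = (0.4260,0.9047)
θ=285°: P = B + 2.07·ex + 3.05·ey = (3.6897,-0.0542)

θ=147°: 1.96 1.68
θ=285°: 3.69 -0.05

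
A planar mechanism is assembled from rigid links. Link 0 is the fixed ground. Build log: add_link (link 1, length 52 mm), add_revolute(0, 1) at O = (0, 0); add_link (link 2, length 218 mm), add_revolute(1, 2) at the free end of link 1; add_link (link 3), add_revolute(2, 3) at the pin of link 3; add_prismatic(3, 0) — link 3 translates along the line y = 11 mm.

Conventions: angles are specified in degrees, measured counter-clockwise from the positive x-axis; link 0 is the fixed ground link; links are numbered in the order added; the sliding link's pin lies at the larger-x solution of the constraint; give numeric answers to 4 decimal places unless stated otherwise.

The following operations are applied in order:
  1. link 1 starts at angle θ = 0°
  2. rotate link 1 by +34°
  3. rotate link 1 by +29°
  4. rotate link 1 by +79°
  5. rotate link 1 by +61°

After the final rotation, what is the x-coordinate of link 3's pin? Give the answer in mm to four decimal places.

geometry: r = 52 mm, L = 218 mm, e = 11 mm; θ starts at 0°
rotate link 1 by +34°: θ ← 0° +34° = 34°
rotate link 1 by +29°: θ ← 34° +29° = 63°
rotate link 1 by +79°: θ ← 63° +79° = 142°
rotate link 1 by +61°: θ ← 142° +61° = 203°
crank pin P = (r cos θ, r sin θ) = (-47.866252, -20.318019)
h = r sin θ − e = -20.318019 − 11 = -31.318019
x = r cos θ + √(L² − h²) = -47.866252 + 215.738688 = 167.872436

167.8724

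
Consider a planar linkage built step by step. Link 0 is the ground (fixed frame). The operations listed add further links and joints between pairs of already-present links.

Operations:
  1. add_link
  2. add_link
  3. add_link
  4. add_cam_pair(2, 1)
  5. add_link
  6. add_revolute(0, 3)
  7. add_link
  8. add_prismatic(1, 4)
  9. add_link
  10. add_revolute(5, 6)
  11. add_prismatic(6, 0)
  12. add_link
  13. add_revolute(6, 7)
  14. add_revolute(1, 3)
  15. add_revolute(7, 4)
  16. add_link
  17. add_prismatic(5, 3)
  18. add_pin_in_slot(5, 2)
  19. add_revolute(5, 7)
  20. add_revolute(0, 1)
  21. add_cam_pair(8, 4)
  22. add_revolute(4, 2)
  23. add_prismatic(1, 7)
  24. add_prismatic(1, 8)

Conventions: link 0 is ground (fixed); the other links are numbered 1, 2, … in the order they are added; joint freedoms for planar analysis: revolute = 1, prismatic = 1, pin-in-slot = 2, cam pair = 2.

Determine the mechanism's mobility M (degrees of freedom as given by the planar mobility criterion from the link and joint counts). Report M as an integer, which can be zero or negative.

L=1 J1=0 J2=0
add link → L=2 J1=0 J2=0
add link → L=3 J1=0 J2=0
add link → L=4 J1=0 J2=0
C@2,1 dof=2 J2 → L=4 J1=0 J2=1
add link → L=5 J1=0 J2=1
R@0,3 dof=1 J1 → L=5 J1=1 J2=1
add link → L=6 J1=1 J2=1
P@1,4 dof=1 J1 → L=6 J1=2 J2=1
add link → L=7 J1=2 J2=1
R@5,6 dof=1 J1 → L=7 J1=3 J2=1
P@6,0 dof=1 J1 → L=7 J1=4 J2=1
add link → L=8 J1=4 J2=1
R@6,7 dof=1 J1 → L=8 J1=5 J2=1
R@1,3 dof=1 J1 → L=8 J1=6 J2=1
R@7,4 dof=1 J1 → L=8 J1=7 J2=1
add link → L=9 J1=7 J2=1
P@5,3 dof=1 J1 → L=9 J1=8 J2=1
PS@5,2 dof=2 J2 → L=9 J1=8 J2=2
R@5,7 dof=1 J1 → L=9 J1=9 J2=2
R@0,1 dof=1 J1 → L=9 J1=10 J2=2
C@8,4 dof=2 J2 → L=9 J1=10 J2=3
R@4,2 dof=1 J1 → L=9 J1=11 J2=3
P@1,7 dof=1 J1 → L=9 J1=12 J2=3
P@1,8 dof=1 J1 → L=9 J1=13 J2=3
M=3(L−1)−2J1−J2=3·8−2·13−3=-5

M = -5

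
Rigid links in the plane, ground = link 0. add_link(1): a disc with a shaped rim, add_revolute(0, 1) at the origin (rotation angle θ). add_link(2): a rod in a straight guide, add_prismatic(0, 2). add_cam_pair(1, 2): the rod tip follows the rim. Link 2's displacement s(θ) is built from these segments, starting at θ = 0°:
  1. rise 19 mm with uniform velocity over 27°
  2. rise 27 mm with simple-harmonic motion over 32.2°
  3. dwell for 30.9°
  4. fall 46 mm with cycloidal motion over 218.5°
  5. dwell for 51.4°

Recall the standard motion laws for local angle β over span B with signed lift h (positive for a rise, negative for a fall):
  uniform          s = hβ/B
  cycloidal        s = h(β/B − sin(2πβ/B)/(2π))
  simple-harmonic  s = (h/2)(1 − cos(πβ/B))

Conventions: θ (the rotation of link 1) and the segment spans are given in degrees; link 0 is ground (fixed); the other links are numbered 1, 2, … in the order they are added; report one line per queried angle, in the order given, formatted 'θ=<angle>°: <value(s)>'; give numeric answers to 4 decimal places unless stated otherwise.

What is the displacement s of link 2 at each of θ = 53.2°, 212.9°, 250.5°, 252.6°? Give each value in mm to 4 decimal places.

segment 1 (0° to 27°, uniform, h = 19) is passed completely: s = 0.0000 + (19) = 19.0000
θ = 53.2° falls in segment 2 (27° to 59.2°, simple-harmonic, h = 27): β = 53.2 − 27 = 26.2°, B = 32.2°; Δs = 27/2·(1 − cos(π·0.8137)) = 24.7522; s = 19.0000 + 24.7522 = 43.7522
segment 2 (27° to 59.2°, simple-harmonic, h = 27) is passed completely: s = 19.0000 + (27) = 46.0000
segment 3 (59.2° to 90.1°, dwell): s unchanged at 46.0000
θ = 212.9° falls in segment 4 (90.1° to 308.6°, cycloidal, h = -46): β = 212.9 − 90.1 = 122.8°, B = 218.5°; Δs = -46·(0.5620 − sin(2π·0.5620)/(2π)) = -28.6336; s = 46.0000 − 28.6336 = 17.3664
θ = 250.5° falls in segment 4 (90.1° to 308.6°, cycloidal, h = -46): β = 250.5 − 90.1 = 160.4°, B = 218.5°; Δs = -46·(0.7341 − sin(2π·0.7341)/(2π)) = -41.0530; s = 46.0000 − 41.0530 = 4.9470
θ = 252.6° falls in segment 4 (90.1° to 308.6°, cycloidal, h = -46): β = 252.6 − 90.1 = 162.5°, B = 218.5°; Δs = -46·(0.7437 − sin(2π·0.7437)/(2π)) = -41.5259; s = 46.0000 − 41.5259 = 4.4741

θ=53.2°: 43.7522
θ=212.9°: 17.3664
θ=250.5°: 4.9470
θ=252.6°: 4.4741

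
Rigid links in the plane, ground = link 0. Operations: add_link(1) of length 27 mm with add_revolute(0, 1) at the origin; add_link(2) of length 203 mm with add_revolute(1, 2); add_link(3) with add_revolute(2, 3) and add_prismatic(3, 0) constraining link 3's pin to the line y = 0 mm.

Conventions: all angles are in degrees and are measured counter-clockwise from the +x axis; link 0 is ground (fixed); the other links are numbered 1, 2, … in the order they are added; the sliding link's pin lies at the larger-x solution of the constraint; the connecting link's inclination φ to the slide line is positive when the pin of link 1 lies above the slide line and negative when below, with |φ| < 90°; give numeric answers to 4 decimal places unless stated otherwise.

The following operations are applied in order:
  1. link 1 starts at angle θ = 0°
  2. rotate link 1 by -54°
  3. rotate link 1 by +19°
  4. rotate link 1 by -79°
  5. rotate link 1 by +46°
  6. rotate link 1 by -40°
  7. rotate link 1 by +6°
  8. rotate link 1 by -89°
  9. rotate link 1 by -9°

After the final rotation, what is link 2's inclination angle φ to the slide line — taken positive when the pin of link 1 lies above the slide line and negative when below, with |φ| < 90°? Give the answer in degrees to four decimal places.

geometry: r = 27 mm, L = 203 mm, e = 0 mm; θ starts at 0°
rotate link 1 by -54°: θ ← 0° -54° = -54°
rotate link 1 by +19°: θ ← -54° +19° = -35°
rotate link 1 by -79°: θ ← -35° -79° = -114°
rotate link 1 by +46°: θ ← -114° +46° = -68°
rotate link 1 by -40°: θ ← -68° -40° = -108°
rotate link 1 by +6°: θ ← -108° +6° = -102°
rotate link 1 by -89°: θ ← -102° -89° = -191°
rotate link 1 by -9°: θ ← -191° -9° = -200°
h = r sin θ − e = 9.234544 − 0 = 9.234544
sin φ = h / L = 9.234544 / 203 = 0.04549036
φ = arcsin(0.04549036) = 2.607306°

2.6073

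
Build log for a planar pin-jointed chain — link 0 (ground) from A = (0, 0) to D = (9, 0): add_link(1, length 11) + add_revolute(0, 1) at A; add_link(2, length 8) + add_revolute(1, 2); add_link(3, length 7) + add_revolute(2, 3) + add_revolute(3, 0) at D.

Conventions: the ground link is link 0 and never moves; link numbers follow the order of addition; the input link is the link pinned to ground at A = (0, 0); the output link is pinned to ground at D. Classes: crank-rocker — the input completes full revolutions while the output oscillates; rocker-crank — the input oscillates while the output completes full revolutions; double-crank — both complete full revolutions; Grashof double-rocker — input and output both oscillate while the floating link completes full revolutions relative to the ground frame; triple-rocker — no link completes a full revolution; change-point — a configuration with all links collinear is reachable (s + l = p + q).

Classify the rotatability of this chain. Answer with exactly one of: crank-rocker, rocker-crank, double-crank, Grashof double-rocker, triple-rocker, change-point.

lengths: ground=9, input=11, coupler=8, output=7
sorted: s=7 (shortest), l=11 (longest), p+q=17
s + l = 18 vs p + q = 17
s + l > p + q → non-Grashof → no link fully rotates → triple-rocker

triple-rocker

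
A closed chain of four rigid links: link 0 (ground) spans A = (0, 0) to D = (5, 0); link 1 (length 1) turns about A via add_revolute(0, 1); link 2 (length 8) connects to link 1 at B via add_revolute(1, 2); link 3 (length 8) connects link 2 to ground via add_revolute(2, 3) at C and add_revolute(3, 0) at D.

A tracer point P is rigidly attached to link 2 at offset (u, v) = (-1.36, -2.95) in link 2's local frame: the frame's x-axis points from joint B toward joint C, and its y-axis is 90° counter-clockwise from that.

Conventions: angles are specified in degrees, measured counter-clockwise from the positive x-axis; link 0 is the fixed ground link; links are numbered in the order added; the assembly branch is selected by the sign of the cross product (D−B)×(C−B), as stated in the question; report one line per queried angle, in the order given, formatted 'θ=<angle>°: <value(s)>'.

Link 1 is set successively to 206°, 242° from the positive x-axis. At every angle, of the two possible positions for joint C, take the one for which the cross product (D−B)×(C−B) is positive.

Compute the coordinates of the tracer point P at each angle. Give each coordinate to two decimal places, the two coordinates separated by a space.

A=(0,0), D=(5.00,0)
θ=206°: B = A + 1.00·(cos206°, sin206°) = (-0.8988, -0.4384)
θ=206°: |BD| = 5.9151
θ=206°: circle(B,8.00) ∩ circle(D,8.00): a=2.9575, h=7.4332
θ=206°:   candidates: C₊=(1.4997,7.1936) cross=43.968; C₋=(2.6015,-7.6320) cross=-43.968
θ=206°:   branch + wants cross > 0 → take C=(1.4997,7.1936) (cross=43.968)
θ=206°: ex = (C−B)/|BC| = (0.2998,0.9540); ey = (-0.9540,0.2998)
θ=206°: P = B + -1.36·ex + -2.95·ey = (1.5078,-2.6203)
θ=242°: B = A + 1.00·(cos242°, sin242°) = (-0.4695, -0.8829)
θ=242°: |BD| = 5.5403
θ=242°: circle(B,8.00) ∩ circle(D,8.00): a=2.7701, h=7.5051
θ=242°:   candidates: C₊=(1.0692,6.9677) cross=41.580; C₋=(3.4613,-7.8506) cross=-41.580
θ=242°:   branch + wants cross > 0 → take C=(1.0692,6.9677) (cross=41.580)
θ=242°: ex = (C−B)/|BC| = (0.1923,0.9813); ey = (-0.9813,0.1923)
θ=242°: P = B + -1.36·ex + -2.95·ey = (2.1639,-2.7849)

θ=206°: 1.51 -2.62
θ=242°: 2.16 -2.78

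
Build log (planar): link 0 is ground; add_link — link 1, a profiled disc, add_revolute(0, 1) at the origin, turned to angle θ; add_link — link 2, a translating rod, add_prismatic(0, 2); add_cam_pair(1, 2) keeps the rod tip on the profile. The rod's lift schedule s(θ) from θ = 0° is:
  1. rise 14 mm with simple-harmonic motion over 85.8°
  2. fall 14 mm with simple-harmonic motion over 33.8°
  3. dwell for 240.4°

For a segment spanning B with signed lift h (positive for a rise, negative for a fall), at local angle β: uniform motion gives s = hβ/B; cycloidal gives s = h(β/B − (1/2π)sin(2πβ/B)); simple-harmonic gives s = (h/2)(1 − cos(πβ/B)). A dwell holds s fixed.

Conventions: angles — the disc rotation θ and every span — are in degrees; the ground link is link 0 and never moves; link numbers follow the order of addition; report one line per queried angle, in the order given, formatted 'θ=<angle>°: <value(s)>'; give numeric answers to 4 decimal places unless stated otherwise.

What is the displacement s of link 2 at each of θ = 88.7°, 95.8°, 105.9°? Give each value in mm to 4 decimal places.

seg 1 [0°–85.8°] simple-harmonic, h=14: full span → s += 14 → s = 14.0000
seg 2 [85.8°–119.6°] simple-harmonic, h=-14: θ=88.7° here. β=2.9, B=33.8. -14/2·(1 − cos(π·0.0858)) = -0.2528 → s = 13.7472
seg 2 [85.8°–119.6°] simple-harmonic, h=-14: θ=95.8° here. β=10, B=33.8. -14/2·(1 − cos(π·0.2959)) = -2.8122 → s = 11.1878
seg 2 [85.8°–119.6°] simple-harmonic, h=-14: θ=105.9° here. β=20.1, B=33.8. -14/2·(1 − cos(π·0.5947)) = -9.0514 → s = 4.9486

θ=88.7°: 13.7472
θ=95.8°: 11.1878
θ=105.9°: 4.9486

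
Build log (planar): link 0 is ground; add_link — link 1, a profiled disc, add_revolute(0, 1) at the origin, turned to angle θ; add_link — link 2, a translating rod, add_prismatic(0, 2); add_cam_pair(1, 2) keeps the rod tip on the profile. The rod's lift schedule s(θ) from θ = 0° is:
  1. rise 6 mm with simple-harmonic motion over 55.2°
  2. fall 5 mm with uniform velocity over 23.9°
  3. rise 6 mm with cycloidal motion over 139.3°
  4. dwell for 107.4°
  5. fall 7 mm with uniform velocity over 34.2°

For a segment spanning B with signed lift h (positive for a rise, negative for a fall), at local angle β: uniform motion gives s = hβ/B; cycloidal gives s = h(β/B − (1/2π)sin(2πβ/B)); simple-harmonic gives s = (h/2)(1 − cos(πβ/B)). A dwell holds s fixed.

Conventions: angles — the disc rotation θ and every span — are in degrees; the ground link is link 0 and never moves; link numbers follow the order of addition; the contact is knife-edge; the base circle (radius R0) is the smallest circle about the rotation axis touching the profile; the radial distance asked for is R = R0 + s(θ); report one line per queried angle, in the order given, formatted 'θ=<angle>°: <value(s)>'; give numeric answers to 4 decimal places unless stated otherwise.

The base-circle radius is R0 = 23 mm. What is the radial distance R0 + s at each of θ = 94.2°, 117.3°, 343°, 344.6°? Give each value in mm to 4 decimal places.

seg 1 [0°–55.2°] simple-harmonic, h=6: full span → s += 6 → s = 6.0000
seg 2 [55.2°–79.1°] uniform, h=-5: full span → s += -5 → s = 1.0000
seg 3 [79.1°–218.4°] cycloidal, h=6: θ=94.2° here. β=15.1, B=139.3. 6·(0.1084 − sin(2π·0.1084)/(2π)) = 0.0491 → s = 1.0491
seg 3 [79.1°–218.4°] cycloidal, h=6: θ=117.3° here. β=38.2, B=139.3. 6·(0.2742 − sin(2π·0.2742)/(2π)) = 0.7015 → s = 1.7015
seg 3 [79.1°–218.4°] cycloidal, h=6: full span → s += 6 → s = 7.0000
seg 4 [218.4°–325.8°] dwell: s stays 7.0000
seg 5 [325.8°–360°] uniform, h=-7: θ=343° here. β=17.2, B=34.2. -7·17.2/34.2 = -3.5205 → s = 3.4795
seg 5 [325.8°–360°] uniform, h=-7: θ=344.6° here. β=18.8, B=34.2. -7·18.8/34.2 = -3.8480 → s = 3.1520
θ=94.2°: R = R0 + s = 23 + 1.0491 = 24.0491
θ=117.3°: R = R0 + s = 23 + 1.7015 = 24.7015
θ=343°: R = R0 + s = 23 + 3.4795 = 26.4795
θ=344.6°: R = R0 + s = 23 + 3.1520 = 26.1520

θ=94.2°: 24.0491
θ=117.3°: 24.7015
θ=343°: 26.4795
θ=344.6°: 26.1520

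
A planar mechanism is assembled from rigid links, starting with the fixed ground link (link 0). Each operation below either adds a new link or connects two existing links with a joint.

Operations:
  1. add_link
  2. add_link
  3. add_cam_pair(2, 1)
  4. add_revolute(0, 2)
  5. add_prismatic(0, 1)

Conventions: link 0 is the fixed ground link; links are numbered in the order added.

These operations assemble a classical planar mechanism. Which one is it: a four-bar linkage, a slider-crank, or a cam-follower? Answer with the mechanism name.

links: 3 (incl. ground); joints: 1 revolute, 1 prismatic, 1 higher (cam) pair, forming one closed loop
3 links, revolute + prismatic + higher pair in one loop → cam-follower

cam-follower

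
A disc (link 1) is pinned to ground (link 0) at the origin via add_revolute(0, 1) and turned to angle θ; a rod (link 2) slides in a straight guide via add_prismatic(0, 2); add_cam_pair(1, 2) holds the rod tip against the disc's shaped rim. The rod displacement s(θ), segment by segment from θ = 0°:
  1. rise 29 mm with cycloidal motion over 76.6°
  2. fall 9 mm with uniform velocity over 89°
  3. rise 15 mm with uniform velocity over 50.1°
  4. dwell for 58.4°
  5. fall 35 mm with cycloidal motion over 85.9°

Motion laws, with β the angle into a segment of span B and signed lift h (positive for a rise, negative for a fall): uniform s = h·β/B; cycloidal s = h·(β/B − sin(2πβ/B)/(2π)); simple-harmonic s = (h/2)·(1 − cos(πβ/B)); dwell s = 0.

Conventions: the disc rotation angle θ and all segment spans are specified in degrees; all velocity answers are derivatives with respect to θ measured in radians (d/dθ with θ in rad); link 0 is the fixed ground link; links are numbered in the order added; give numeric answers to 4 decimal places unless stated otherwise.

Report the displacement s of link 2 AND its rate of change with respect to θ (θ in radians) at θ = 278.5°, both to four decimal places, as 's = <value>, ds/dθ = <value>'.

segment 1 (0° to 76.6°, cycloidal, h = 29) is passed completely: s = 0.0000 + (29) = 29.0000
segment 2 (76.6° to 165.6°, uniform, h = -9) is passed completely: s = 29.0000 + (-9) = 20.0000
segment 3 (165.6° to 215.7°, uniform, h = 15) is passed completely: s = 20.0000 + (15) = 35.0000
segment 4 (215.7° to 274.1°, dwell): s unchanged at 35.0000
θ = 278.5° falls in segment 5 (274.1° to 360°, cycloidal, h = -35): β = 278.5 − 274.1 = 4.4°, B = 85.9°; Δs = -35·(0.0512 − sin(2π·0.0512)/(2π)) = -0.0308; s = 35.0000 − 0.0308 = 34.9692
velocity in seg [274.1°–360°] (cycloidal), θ in radians: β = 4.4° = 0.0768 rad, B = 85.9° = 1.4992 rad; ds/dθ = (h/B)(1 − cos(2πβ/B)) = ((-35)/1.4992)(1 − cos(2π·0.0512)) = -1.198655 mm/rad

s = 34.9692, ds/dθ = -1.1987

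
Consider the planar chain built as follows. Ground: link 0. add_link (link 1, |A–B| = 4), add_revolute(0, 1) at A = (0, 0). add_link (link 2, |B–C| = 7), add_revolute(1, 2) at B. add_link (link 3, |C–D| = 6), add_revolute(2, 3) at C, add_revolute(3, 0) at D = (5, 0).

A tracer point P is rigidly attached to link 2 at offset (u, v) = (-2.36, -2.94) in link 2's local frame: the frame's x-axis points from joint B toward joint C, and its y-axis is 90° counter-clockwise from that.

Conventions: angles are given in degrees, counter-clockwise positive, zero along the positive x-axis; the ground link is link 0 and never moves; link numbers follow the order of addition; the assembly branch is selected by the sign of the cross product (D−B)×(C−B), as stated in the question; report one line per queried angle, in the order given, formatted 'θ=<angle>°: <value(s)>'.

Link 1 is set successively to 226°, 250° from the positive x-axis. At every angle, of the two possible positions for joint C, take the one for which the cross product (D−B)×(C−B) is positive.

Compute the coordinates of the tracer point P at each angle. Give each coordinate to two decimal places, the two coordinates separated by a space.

A=(0,0), D=(5.00,0)
θ=226°: B = A + 4.00·(cos226°, sin226°) = (-2.7786, -2.8774)
θ=226°: |BD| = 8.2938
θ=226°: circle(B,7.00) ∩ circle(D,6.00): a=4.9306, h=4.9688
θ=226°:   candidates: C₊=(0.1219,3.4934) cross=41.210; C₋=(3.5696,-5.8270) cross=-41.210
θ=226°:   branch + wants cross > 0 → take C=(0.1219,3.4934) (cross=41.210)
θ=226°: ex = (C−B)/|BC| = (0.4144,0.9101); ey = (-0.9101,0.4144)
θ=226°: P = B + -2.36·ex + -2.94·ey = (-1.0808,-6.2434)
θ=250°: B = A + 4.00·(cos250°, sin250°) = (-1.3681, -3.7588)
θ=250°: |BD| = 7.3946
θ=250°: circle(B,7.00) ∩ circle(D,6.00): a=4.5763, h=5.2969
θ=250°:   candidates: C₊=(-0.1195,3.1290) cross=39.169; C₋=(5.2654,-5.9941) cross=-39.169
θ=250°:   branch + wants cross > 0 → take C=(-0.1195,3.1290) (cross=39.169)
θ=250°: ex = (C−B)/|BC| = (0.1784,0.9840); ey = (-0.9840,0.1784)
θ=250°: P = B + -2.36·ex + -2.94·ey = (1.1038,-6.6053)

θ=226°: -1.08 -6.24
θ=250°: 1.10 -6.61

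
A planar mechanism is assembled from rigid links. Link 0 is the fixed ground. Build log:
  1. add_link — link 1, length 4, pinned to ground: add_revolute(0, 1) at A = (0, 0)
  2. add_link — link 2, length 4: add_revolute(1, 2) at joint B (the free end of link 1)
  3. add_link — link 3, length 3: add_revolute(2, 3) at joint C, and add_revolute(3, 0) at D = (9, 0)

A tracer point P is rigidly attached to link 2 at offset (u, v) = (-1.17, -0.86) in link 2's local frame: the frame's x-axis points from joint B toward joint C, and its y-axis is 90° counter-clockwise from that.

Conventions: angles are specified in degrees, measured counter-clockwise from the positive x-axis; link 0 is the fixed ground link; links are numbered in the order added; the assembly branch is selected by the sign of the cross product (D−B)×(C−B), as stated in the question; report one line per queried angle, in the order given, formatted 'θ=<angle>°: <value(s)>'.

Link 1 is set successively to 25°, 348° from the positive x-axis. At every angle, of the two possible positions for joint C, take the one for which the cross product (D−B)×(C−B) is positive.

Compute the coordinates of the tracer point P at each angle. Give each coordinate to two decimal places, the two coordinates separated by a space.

A=(0,0), D=(9.00,0)
θ=25°: B = A + 4.00·(cos25°, sin25°) = (3.6252, 1.6905)
θ=25°: |BD| = 5.6343
θ=25°: circle(B,4.00) ∩ circle(D,3.00): a=3.4384, h=2.0439
θ=25°:   candidates: C₊=(7.5184,2.6086) cross=11.516; C₋=(6.2919,-1.2909) cross=-11.516
θ=25°:   branch + wants cross > 0 → take C=(7.5184,2.6086) (cross=11.516)
θ=25°: ex = (C−B)/|BC| = (0.9733,0.2295); ey = (-0.2295,0.9733)
θ=25°: P = B + -1.17·ex + -0.86·ey = (2.6839,0.5849)
θ=348°: B = A + 4.00·(cos348°, sin348°) = (3.9126, -0.8316)
θ=348°: |BD| = 5.1549
θ=348°: circle(B,4.00) ∩ circle(D,3.00): a=3.2564, h=2.3229
θ=348°:   candidates: C₊=(6.7516,1.9861) cross=11.974; C₋=(7.5011,-2.5987) cross=-11.974
θ=348°:   branch + wants cross > 0 → take C=(6.7516,1.9861) (cross=11.974)
θ=348°: ex = (C−B)/|BC| = (0.7098,0.7044); ey = (-0.7044,0.7098)
θ=348°: P = B + -1.17·ex + -0.86·ey = (3.6880,-2.2662)

θ=25°: 2.68 0.58
θ=348°: 3.69 -2.27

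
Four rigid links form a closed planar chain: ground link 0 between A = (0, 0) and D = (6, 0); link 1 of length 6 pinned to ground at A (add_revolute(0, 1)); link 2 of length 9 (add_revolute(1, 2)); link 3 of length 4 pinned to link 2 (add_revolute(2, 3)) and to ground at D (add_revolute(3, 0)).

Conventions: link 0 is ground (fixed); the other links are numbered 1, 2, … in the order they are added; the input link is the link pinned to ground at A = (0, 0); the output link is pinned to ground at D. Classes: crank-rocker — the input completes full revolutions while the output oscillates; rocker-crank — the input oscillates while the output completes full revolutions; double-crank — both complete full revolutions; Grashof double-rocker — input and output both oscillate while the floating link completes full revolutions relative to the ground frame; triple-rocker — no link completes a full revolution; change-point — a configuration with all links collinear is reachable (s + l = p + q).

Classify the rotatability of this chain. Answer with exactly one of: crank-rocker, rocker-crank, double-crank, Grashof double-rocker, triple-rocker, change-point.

lengths: ground=6, input=6, coupler=9, output=4
sorted: s=4 (shortest), l=9 (longest), p+q=12
s + l = 13 vs p + q = 12
s + l > p + q → non-Grashof → no link fully rotates → triple-rocker

triple-rocker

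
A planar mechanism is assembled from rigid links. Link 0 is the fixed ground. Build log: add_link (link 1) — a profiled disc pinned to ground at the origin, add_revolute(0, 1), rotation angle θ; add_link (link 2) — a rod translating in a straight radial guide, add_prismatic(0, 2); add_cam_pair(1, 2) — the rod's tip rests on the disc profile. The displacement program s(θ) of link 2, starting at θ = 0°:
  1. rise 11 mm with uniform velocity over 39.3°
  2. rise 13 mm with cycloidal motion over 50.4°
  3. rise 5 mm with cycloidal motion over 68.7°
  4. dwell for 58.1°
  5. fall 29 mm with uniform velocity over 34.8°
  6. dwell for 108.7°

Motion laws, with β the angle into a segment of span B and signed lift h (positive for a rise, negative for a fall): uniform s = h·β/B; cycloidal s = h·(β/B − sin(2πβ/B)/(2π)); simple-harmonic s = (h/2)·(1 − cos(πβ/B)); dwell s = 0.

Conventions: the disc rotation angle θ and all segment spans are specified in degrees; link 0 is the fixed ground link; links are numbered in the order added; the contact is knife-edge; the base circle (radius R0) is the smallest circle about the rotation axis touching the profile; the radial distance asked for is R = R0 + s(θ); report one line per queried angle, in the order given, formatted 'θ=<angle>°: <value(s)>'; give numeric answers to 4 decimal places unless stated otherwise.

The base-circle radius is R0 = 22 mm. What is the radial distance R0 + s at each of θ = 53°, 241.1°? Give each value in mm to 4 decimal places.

seg 1 [0°–39.3°] uniform, h=11: full span → s += 11 → s = 11.0000
seg 2 [39.3°–89.7°] cycloidal, h=13: θ=53° here. β=13.7, B=50.4. 13·(0.2718 − sin(2π·0.2718)/(2π)) = 1.4841 → s = 12.4841
seg 2 [39.3°–89.7°] cycloidal, h=13: full span → s += 13 → s = 24.0000
seg 3 [89.7°–158.4°] cycloidal, h=5: full span → s += 5 → s = 29.0000
seg 4 [158.4°–216.5°] dwell: s stays 29.0000
seg 5 [216.5°–251.3°] uniform, h=-29: θ=241.1° here. β=24.6, B=34.8. -29·24.6/34.8 = -20.5000 → s = 8.5000
θ=53°: R = R0 + s = 22 + 12.4841 = 34.4841
θ=241.1°: R = R0 + s = 22 + 8.5000 = 30.5000

θ=53°: 34.4841
θ=241.1°: 30.5000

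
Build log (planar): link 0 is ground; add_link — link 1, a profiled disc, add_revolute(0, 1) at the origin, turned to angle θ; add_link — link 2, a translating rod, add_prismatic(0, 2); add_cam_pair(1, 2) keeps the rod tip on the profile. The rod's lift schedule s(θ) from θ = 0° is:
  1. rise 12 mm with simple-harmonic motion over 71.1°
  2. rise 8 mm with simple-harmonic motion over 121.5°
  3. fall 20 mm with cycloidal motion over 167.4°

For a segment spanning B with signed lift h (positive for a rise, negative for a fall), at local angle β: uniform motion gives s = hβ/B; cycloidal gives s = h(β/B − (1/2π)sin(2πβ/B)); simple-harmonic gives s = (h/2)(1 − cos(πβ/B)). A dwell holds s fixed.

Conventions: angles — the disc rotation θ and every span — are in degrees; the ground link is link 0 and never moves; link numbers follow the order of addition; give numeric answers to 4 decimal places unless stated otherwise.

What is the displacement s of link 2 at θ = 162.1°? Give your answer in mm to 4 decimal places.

seg 1 [0°–71.1°] simple-harmonic, h=12: full span → s += 12 → s = 12.0000
seg 2 [71.1°–192.6°] simple-harmonic, h=8: θ=162.1° here. β=91, B=121.5. 8/2·(1 − cos(π·0.7490)) = 6.8193 → s = 18.8193

18.8193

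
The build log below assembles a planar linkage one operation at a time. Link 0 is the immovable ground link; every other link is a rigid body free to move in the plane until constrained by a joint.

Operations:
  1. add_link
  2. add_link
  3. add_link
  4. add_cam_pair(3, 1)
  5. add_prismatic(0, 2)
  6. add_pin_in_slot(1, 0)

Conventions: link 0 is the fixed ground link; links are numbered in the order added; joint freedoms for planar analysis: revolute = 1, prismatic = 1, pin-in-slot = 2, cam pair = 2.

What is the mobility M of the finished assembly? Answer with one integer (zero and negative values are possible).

link 0 = ground. State L|J1|J2 = 1|0|0
+link1  2|0|0
+link2  3|0|0
+link3  4|0|0
C(3,1) f=2→J2  4|0|1
P(0,2) f=1→J1  4|1|1
PS(1,0) f=2→J2  4|1|2
M = 3(4−1)−2·1−2 = 9−2−2 = 5

M = 5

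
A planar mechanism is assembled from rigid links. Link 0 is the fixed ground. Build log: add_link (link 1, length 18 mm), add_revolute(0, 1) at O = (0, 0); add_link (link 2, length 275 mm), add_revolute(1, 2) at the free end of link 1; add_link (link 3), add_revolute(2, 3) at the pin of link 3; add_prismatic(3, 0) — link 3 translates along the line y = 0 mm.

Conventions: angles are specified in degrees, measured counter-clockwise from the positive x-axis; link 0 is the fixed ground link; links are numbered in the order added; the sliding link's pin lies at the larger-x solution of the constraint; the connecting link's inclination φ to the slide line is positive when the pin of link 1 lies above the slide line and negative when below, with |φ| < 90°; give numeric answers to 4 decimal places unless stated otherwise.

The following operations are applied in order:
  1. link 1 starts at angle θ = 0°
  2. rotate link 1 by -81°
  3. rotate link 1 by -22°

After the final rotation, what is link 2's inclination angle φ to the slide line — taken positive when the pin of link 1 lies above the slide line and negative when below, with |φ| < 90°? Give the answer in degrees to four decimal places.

geometry: r = 18 mm, L = 275 mm, e = 0 mm; θ starts at 0°
rotate link 1 by -81°: θ ← 0° -81° = -81°
rotate link 1 by -22°: θ ← -81° -22° = -103°
h = r sin θ − e = -17.538661 − 0 = -17.538661
sin φ = h / L = -17.538661 / 275 = -0.06377695
φ = arcsin(-0.06377695) = -3.656632°

-3.6566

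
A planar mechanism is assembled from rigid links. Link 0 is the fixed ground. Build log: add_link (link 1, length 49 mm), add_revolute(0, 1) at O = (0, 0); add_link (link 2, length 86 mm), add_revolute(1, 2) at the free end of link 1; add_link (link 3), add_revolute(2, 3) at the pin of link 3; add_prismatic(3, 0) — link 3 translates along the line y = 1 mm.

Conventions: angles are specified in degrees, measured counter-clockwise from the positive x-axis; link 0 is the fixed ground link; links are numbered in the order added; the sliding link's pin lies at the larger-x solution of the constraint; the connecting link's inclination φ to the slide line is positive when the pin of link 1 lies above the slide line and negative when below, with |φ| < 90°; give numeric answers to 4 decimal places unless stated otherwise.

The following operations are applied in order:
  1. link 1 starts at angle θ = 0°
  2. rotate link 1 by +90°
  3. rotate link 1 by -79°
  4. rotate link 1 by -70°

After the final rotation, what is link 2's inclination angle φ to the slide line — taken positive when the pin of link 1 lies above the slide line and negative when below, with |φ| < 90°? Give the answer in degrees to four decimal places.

geometry: r = 49 mm, L = 86 mm, e = 1 mm; θ starts at 0°
rotate link 1 by +90°: θ ← 0° +90° = 90°
rotate link 1 by -79°: θ ← 90° -79° = 11°
rotate link 1 by -70°: θ ← 11° -70° = -59°
h = r sin θ − e = -42.001198 − 1 = -43.001198
sin φ = h / L = -43.001198 / 86 = -0.50001393
φ = arcsin(-0.50001393) = -30.000921°

-30.0009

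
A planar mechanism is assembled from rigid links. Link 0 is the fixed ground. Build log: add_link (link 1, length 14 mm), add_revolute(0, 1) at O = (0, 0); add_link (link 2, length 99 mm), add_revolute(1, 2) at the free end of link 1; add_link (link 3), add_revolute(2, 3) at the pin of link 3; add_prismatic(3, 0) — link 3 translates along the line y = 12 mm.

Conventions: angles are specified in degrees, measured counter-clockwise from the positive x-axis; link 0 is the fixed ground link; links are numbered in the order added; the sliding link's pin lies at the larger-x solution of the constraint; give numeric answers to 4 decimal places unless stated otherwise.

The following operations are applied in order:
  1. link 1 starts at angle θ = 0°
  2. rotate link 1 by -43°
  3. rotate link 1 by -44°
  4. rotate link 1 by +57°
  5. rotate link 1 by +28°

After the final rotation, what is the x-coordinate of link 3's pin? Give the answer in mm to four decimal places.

geometry: r = 14 mm, L = 99 mm, e = 12 mm; θ starts at 0°
rotate link 1 by -43°: θ ← 0° -43° = -43°
rotate link 1 by -44°: θ ← -43° -44° = -87°
rotate link 1 by +57°: θ ← -87° +57° = -30°
rotate link 1 by +28°: θ ← -30° +28° = -2°
crank pin P = (r cos θ, r sin θ) = (13.991472, -0.488593)
h = r sin θ − e = -0.488593 − 12 = -12.488593
x = r cos θ + √(L² − h²) = 13.991472 + 98.209139 = 112.200611

112.2006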